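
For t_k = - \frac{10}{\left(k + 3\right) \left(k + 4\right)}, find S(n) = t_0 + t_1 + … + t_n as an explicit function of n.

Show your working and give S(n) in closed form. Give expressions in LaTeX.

S(n) = \frac{10 \left(- n - 1\right)}{3 \left(n + 4\right)}

Compute t_(k+1)/t_k: get (k + 3)/(k + 5).
Gosper form: A/B · C(k+1)/C(k) with A=k + 3, B=k + 5, C=1.
Key eq: (k + 3)·f(k+1) = (k + 4)·f(k) + (1).
Degrees (1,1,0) ⇒ d ≤ 1.
Coefficient equations give f(k) = k/3.
So s_k = (B(k−1)f/C)·t_k = (k*(k + 4)/3)·t_k = -10*k/(3*k + 9).
s_(k+1) − s_k = -10/(k**2 + 7*k + 12) = t_k.
Telescope: S(n) = s_(n+1) − s_(0) = 10*(-n - 1)/(3*(n + 4)) − (0) = 10*(-n - 1)/(3*(n + 4)).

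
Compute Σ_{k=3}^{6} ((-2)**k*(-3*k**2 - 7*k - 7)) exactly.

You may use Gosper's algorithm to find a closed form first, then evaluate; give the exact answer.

Step 1: r(k) = 2*(-3*k**2 - 13*k - 17)/(3*k**2 + 7*k + 7).
Take A(k)=-2, B(k)=1, C(k)=k**2 + 7*k/3 + 7/3.
Need (-2)·f(k+1) − (1)·f(k) = k**2 + 7*k/3 + 7/3.
deg f ≤ 2 (via 0,0,2).
Match coefficients ⇒ f(k) = -(k**2 + k + 1)/3.
Get s_k = R·t_k = (-2)**k*(k**2 + k + 1) with R(k) = B(k−1)f(k)/C(k) = -(k**2 + k + 1)/(3*k**2 + 7*k + 7).
s_(k+1) − s_k = (-2)**k*(-3*k**2 - 7*k - 7) = t_k.
Sum = s_(7) − s_(3); s_(7) = -7296, s_(3) = -104 ⇒ -7192.

Σ = -7192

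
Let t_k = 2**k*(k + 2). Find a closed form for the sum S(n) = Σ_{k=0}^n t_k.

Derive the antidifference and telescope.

Step 1: r(k) = 2*(k + 3)/(k + 2).
A = 2, B = 1, C = k + 2.
Set up (2)·f(k+1) − (1)·f(k) − (k + 2) = 0.
deg f ≤ 1 (via 0,0,1).
A polynomial solution: f(k) = k.
Certificate R = B(k−1)f/C = k/(k + 2) gives s_k = 2**k*k.
Δs = 2**k*(k + 2), as required.
Evaluate: s_(n+1) = 2**(n + 1)*(n + 1); subtract s_(0) = 0 ⇒ S(n) = 2**(n + 1)*(n + 1).

S(n) = 2**(n + 1)*(n + 1)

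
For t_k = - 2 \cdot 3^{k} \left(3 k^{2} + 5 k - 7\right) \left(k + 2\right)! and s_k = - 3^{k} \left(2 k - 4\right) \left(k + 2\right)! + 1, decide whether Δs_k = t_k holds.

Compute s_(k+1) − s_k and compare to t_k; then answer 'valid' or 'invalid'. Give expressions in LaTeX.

s_(k+1) = -3**(k + 1)*(2*k - 2)*factorial(k + 3) + 1
s_(k+1) − s_k = -2*3**k*(3*k**2 + 5*k - 7)*factorial(k + 2)
(s_(k+1) − s_k) − t_k = 0

valid (s_(k+1) − s_k reduces to t_k)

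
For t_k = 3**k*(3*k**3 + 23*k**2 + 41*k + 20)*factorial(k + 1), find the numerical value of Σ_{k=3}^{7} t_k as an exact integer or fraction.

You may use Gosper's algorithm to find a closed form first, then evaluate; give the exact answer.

Compute t_(k+1)/t_k: get 3*(3*k**4 + 38*k**3 + 160*k**2 + 279*k + 174)/(3*k**3 + 23*k**2 + 41*k + 20).
Factor: A=3*k + 6; B=1; C=k**3 + 23*k**2/3 + 41*k/3 + 20/3.
Need (3*k + 6)·f(k+1) − (1)·f(k) = k**3 + 23*k**2/3 + 41*k/3 + 20/3.
From deg A=1, deg B=0, deg C=3: d=2.
Solve for f: f(k) = (k**2 + 4*k - 2)/3 (degree 2 ≤ 2).
Certificate R = B(k−1)f/C = (k**2 + 4*k - 2)/(3*k**3 + 23*k**2 + 41*k + 20) gives s_k = 3**k*(k**2 + 4*k - 2)*factorial(k + 1).
Verify: 3**k*(3*k**3 + 23*k**2 + 41*k + 20)*factorial(k + 1) matches t_k.
Evaluate s at k=8 and k=3: 223800433920 and 12312; difference 223800421608.

Σ = 223800421608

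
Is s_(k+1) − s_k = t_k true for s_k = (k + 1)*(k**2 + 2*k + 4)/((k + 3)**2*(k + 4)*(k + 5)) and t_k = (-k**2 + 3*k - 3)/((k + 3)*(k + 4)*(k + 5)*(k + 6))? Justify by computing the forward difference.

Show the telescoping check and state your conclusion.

s_(k+1) = (k + 2)*(2*k + (k + 1)**2 + 6)/((k + 4)**2*(k + 5)*(k + 6))
s_(k+1) − s_k = (-k**4 + 22*k**2 + 35*k + 30)/(k**6 + 25*k**5 + 257*k**4 + 1391*k**3 + 4182*k**2 + 6624*k + 4320)
(s_(k+1) − s_k) − t_k = 2*(2*k**3 + 8*k**2 + 10*k + 33)/(k**6 + 25*k**5 + 257*k**4 + 1391*k**3 + 4182*k**2 + 6624*k + 4320)

Invalid: residual 2*(2*k**3 + 8*k**2 + 10*k + 33)/(k**6 + 25*k**5 + 257*k**4 + 1391*k**3 + 4182*k**2 + 6624*k + 4320) ≠ 0.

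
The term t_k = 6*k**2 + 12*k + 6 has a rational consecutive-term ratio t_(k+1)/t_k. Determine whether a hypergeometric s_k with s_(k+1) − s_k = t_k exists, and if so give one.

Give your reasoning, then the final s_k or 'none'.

s_k = k*(2*k**2 + 3*k + 1)

Step 1: r(k) = (k**2 + 4*k + 4)/(k**2 + 2*k + 1).
So A=1 and B=1, with C=k**2 + 2*k + 1.
f must satisfy (1)·f(k+1) − (1)·f(k) = k**2 + 2*k + 1.
deg f ≤ 3 (via 0,0,2).
Solve for f: f(k) = k*(k + 1)*(2*k + 1)/6 (degree 3 ≤ 3).
R(k) = B(k−1)·f(k)/C(k) = k*(2*k + 1)/(6*(k + 1)); s_k = R·t_k = k*(2*k**2 + 3*k + 1).
s_(k+1) − s_k = 6*k**2 + 12*k + 6 = t_k.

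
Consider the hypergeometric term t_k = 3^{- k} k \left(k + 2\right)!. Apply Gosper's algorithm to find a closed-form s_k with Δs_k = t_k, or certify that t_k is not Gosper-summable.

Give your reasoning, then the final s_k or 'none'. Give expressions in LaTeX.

t_(k+1)/t_k = (k + 1)*(k + 3)/(3*k).
So A=k/3 + 1 and B=1, with C=k.
Solve (k/3 + 1)·f(k+1) − (1)·f(k) = k.
d = 0 from the (1,0,1) case.
Match coefficients ⇒ f(k) = 3.
R(k) = B(k−1)·f(k)/C(k) = 3/k; s_k = R·t_k = 3**(1 - k)*factorial(k + 2).
s_(k+1) − s_k = k*factorial(k + 2)/3**k = t_k.

s_k = 3^{1 - k} \left(k + 2\right)!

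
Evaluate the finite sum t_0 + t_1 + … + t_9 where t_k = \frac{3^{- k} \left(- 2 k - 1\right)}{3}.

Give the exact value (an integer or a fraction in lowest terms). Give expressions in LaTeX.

Σ = -59038/59049

Ratio r(k) = (2*k + 3)/(3*(2*k + 1)).
A = 1/3, B = 1, C = k + 1/2.
Set up (1/3)·f(k+1) − (1)·f(k) − (k + 1/2) = 0.
Degrees (0,0,1) ⇒ d ≤ 1.
A polynomial solution: f(k) = -3*(k + 1)/2.
So s_k = (B(k−1)f/C)·t_k = (-3*(k + 1)/(2*k + 1))·t_k = (k + 1)/3**k.
Δs = (-2*k - 1)/(3*3**k), as required.
Evaluate s at k=10 and k=0: 11/59049 and 1; difference -59038/59049.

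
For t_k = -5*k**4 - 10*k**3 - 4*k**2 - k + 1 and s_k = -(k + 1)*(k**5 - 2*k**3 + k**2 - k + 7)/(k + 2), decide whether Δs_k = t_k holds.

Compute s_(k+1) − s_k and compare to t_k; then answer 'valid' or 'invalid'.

s_(k+1) = -(k + 2)*(-k + (k + 1)**5 - 2*(k + 1)**3 + (k + 1)**2 + 6)/(k + 3)
s_(k+1) − s_k = (-5*k**6 - 31*k**5 - 64*k**4 - 55*k**3 - 20*k**2 + k - 3)/(k**2 + 5*k + 6)
(s_(k+1) − s_k) − t_k = (4*k**5 + 20*k**4 + 26*k**3 + 8*k**2 + 2*k - 9)/(k**2 + 5*k + 6)

Invalid: residual (4*k**5 + 20*k**4 + 26*k**3 + 8*k**2 + 2*k - 9)/(k**2 + 5*k + 6) ≠ 0.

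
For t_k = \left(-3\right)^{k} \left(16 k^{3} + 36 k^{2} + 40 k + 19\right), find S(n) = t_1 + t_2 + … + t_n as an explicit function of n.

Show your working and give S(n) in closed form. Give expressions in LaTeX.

S(n) = 12 \left(-3\right)^{n} n^{3} + 36 \left(-3\right)^{n} n^{2} + 39 \left(-3\right)^{n} n + 18 \left(-3\right)^{n} - 18

Step 1: r(k) = 3*(-16*k**3 - 84*k**2 - 160*k - 111)/(16*k**3 + 36*k**2 + 40*k + 19).
So A=-3 and B=1, with C=k**3 + 9*k**2/4 + 5*k/2 + 19/16.
Key eq: (-3)·f(k+1) = (1)·f(k) + (k**3 + 9*k**2/4 + 5*k/2 + 19/16).
Bound: deg f ≤ 3.
Solving with deg f ≤ 3: f(k) = -(2*k + 1)*(2*k**2 - k + 1)/16.
Get s_k = R·t_k = (-3)**k*(-4*k**3 - k - 1) with R(k) = B(k−1)f(k)/C(k) = -(2*k + 1)*(2*k**2 - k + 1)/(16*k**3 + 36*k**2 + 40*k + 19).
s_(k+1) − s_k = (-3)**k*(16*k**3 + 36*k**2 + 40*k + 19) = t_k.
s_(n+1) = 3*(-3)**n*(4*n**3 + 12*n**2 + 13*n + 6) and s_(1) = 18, so S(n) = 12*(-3)**n*n**3 + 36*(-3)**n*n**2 + 39*(-3)**n*n + 18*(-3)**n - 18.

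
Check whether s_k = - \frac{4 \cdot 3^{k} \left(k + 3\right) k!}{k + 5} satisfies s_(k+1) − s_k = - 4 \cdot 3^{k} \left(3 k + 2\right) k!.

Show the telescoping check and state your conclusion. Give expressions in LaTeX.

s_(k+1) = -12*3**k*(k + 4)*factorial(k + 1)/(k + 6)
s_(k+1) − s_k = -4*3**k*(3*k**3 + 29*k**2 + 78*k + 42)*factorial(k)/((k + 5)*(k + 6))
(s_(k+1) − s_k) − t_k = 8*3**k*(3*k**2 + 17*k + 9)*factorial(k)/((k + 5)*(k + 6))

Invalid: residual \frac{8 \cdot 3^{k} \left(3 k^{2} + 17 k + 9\right) k!}{\left(k + 5\right) \left(k + 6\right)} ≠ 0.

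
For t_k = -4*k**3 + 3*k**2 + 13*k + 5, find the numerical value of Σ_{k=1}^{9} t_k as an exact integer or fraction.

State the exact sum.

Σ = -6615

Compute t_(k+1)/t_k: get (4*k**3 + 9*k**2 - 7*k - 17)/(4*k**3 - 3*k**2 - 13*k - 5).
Gosper form: A/B · C(k+1)/C(k) with A=1, B=1, C=k**3 - 3*k**2/4 - 13*k/4 - 5/4.
Solve (1)·f(k+1) − (1)·f(k) = k**3 - 3*k**2/4 - 13*k/4 - 5/4.
d = 4 from the (0,0,3) case.
A polynomial solution: f(k) = k*(k**3 - 3*k**2 - 4*k + 1)/4.
Certificate R = B(k−1)f/C = k*(k**3 - 3*k**2 - 4*k + 1)/(4*k**3 - 3*k**2 - 13*k - 5) gives s_k = k*(-k**3 + 3*k**2 + 4*k - 1).
Δs = -4*k**3 + 3*k**2 + 13*k + 5, as required.
Sum = s_(10) − s_(1); s_(10) = -6610, s_(1) = 5 ⇒ -6615.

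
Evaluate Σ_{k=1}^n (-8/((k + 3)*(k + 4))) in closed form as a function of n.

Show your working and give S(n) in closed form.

S(n) = -2*n/(n + 4)

Compute t_(k+1)/t_k: get (k + 3)/(k + 5).
A = k + 3, B = k + 5, C = 1.
Set up (k + 3)·f(k+1) − (k + 4)·f(k) − (1) = 0.
deg f ≤ 1 (via 1,1,0).
Coefficient equations give f(k) = k/3.
R(k) = B(k−1)·f(k)/C(k) = k*(k + 4)/3; s_k = R·t_k = -8*k/(3*k + 9).
s_(k+1) − s_k = -8/(k**2 + 7*k + 12) = t_k.
Telescope: S(n) = s_(n+1) − s_(1) = 8*(-n - 1)/(3*(n + 4)) − (-2/3) = -2*n/(n + 4).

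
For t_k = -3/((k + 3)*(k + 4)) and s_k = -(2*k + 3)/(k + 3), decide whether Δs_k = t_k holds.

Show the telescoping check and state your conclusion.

s_(k+1) = (-2*k - 5)/(k + 4)
s_(k+1) − s_k = -3/(k**2 + 7*k + 12)
(s_(k+1) − s_k) − t_k = 0

Valid: the claim telescopes to t_k.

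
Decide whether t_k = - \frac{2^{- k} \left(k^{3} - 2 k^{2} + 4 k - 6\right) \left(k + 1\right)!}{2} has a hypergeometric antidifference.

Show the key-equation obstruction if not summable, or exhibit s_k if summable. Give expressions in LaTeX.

The ratio is (k**4 + 3*k**3 + 5*k**2 + 3*k - 6)/(2*(k**3 - 2*k**2 + 4*k - 6)).
Take A(k)=k/2 + 1, B(k)=1, C(k)=k**3 - 2*k**2 + 4*k - 6.
Need (k/2 + 1)·f(k+1) − (1)·f(k) = k**3 - 2*k**2 + 4*k - 6.
Degrees (1,0,3) ⇒ d ≤ 2.
A polynomial solution: f(k) = 2*(k - 3)*(k - 1).
Get s_k = R·t_k = -(k - 3)*(k - 1)*factorial(k + 1)/2**k with R(k) = B(k−1)f(k)/C(k) = 2*(k - 3)*(k - 1)/(k**3 - 2*k**2 + 4*k - 6).
Check: Δs_k = -(k**3 - 2*k**2 + 4*k - 6)*factorial(k + 1)/(2*2**k). ✓

Yes. s_k = - 2^{- k} \left(k - 3\right) \left(k - 1\right) \left(k + 1\right)!.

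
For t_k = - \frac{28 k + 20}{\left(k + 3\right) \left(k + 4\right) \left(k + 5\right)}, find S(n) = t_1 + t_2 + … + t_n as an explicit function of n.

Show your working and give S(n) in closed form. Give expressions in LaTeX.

Ratio r(k) = (k + 3)*(7*k + 12)/((k + 6)*(7*k + 5)).
A = k + 3, B = k + 6, C = k + 5/7.
Key eq: (k + 3)·f(k+1) = (k + 5)·f(k) + (k + 5/7).
From deg A=1, deg B=1, deg C=1: d=2.
Solving with deg f ≤ 2: f(k) = k*(13*k + 7)/84.
Certificate R = B(k−1)f/C = k*(k + 5)*(13*k + 7)/(12*(7*k + 5)) gives s_k = -k*(13*k + 7)/(3*(k + 3)*(k + 4)).
Verify: 4*(-7*k - 5)/(k**3 + 12*k**2 + 47*k + 60) matches t_k.
Evaluate: s_(n+1) = (-13*n**2 - 33*n - 20)/(3*(n**2 + 9*n + 20)); subtract s_(1) = -1/3 ⇒ S(n) = 4*n*(-n - 2)/(n**2 + 9*n + 20).

S(n) = \frac{4 n \left(- n - 2\right)}{n^{2} + 9 n + 20}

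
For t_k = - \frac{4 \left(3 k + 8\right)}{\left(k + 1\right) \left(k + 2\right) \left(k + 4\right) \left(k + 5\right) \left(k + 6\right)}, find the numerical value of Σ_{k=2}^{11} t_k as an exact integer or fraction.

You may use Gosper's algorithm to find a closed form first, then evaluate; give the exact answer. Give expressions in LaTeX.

Σ = -1705/55692

r(k) = (k + 1)*(k + 4)*(3*k + 11)/((k + 3)*(k + 7)*(3*k + 8)) after simplifying.
Factor: A=k + 1; B=k + 7; C=k**2 + 17*k/3 + 8.
Set up (k + 1)·f(k+1) − (k + 6)·f(k) − (k**2 + 17*k/3 + 8) = 0.
d = 5 from the (1,1,2) case.
A polynomial solution: f(k) = k*(k + 2)*(k + 3)*(k**2 + 10*k + 29)/60.
Certificate R = B(k−1)f/C = k*(k + 2)*(k + 6)*(k**2 + 10*k + 29)/(20*(3*k + 8)) gives s_k = k*(-k**2 - 10*k - 29)/(5*(k**3 + 10*k**2 + 29*k + 20)).
Verify: 4*(-3*k - 8)/(k**5 + 18*k**4 + 121*k**3 + 372*k**2 + 508*k + 240) matches t_k.
Sum = s_(12) − s_(2); s_(12) = -879/4420, s_(2) = -53/315 ⇒ -1705/55692.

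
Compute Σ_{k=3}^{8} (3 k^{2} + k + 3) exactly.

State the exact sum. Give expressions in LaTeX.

Σ = 648

t_(k+1)/t_k = (k + 3*(k + 1)**2 + 4)/(3*k**2 + k + 3).
A = 1, B = 1, C = k**2 + k/3 + 1.
f must satisfy (1)·f(k+1) − (1)·f(k) = k**2 + k/3 + 1.
Bound: deg f ≤ 3.
Solving with deg f ≤ 3: f(k) = k*(k**2 - k + 3)/3.
Get s_k = R·t_k = k*(k**2 - k + 3) with R(k) = B(k−1)f(k)/C(k) = k*(k**2 - k + 3)/(3*k**2 + k + 3).
Verify: 3*k**2 + k + 3 matches t_k.
Sum = s_(9) − s_(3); s_(9) = 675, s_(3) = 27 ⇒ 648.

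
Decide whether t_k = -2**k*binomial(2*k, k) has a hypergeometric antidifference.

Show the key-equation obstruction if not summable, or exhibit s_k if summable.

The ratio is 4*(2*k + 1)/(k + 1).
Take A(k)=8*k + 4, B(k)=k + 1, C(k)=1.
Set up (8*k + 4)·f(k+1) − (k)·f(k) − (1) = 0.
Degrees (1,1,0) ⇒ d ≤ -1.
Bound -1 < 0, so the key equation has no polynomial solution.

No — key equation has no polynomial f.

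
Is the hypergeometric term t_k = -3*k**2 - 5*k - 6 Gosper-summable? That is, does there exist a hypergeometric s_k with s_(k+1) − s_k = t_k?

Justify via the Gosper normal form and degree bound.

t_(k+1)/t_k = (3*k**2 + 11*k + 14)/(3*k**2 + 5*k + 6).
A = 1, B = 1, C = k**2 + 5*k/3 + 2.
Set up (1)·f(k+1) − (1)·f(k) − (k**2 + 5*k/3 + 2) = 0.
Bound: deg f ≤ 3.
Solve for f: f(k) = k*(k**2 + k + 4)/3 (degree 3 ≤ 3).
Certificate R = B(k−1)f/C = k*(k**2 + k + 4)/(3*k**2 + 5*k + 6) gives s_k = k*(-k**2 - k - 4).
Check: Δs_k = -3*k**2 - 5*k - 6. ✓

Yes. s_k = k*(-k**2 - k - 4).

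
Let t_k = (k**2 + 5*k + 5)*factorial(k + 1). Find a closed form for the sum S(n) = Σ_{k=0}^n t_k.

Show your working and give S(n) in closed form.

S(n) = n*factorial(n + 2) + 4*factorial(n + 2) - 3

Ratio r(k) = (k + 2)*(5*k + (k + 1)**2 + 10)/(k**2 + 5*k + 5).
Gosper form: A/B · C(k+1)/C(k) with A=k + 2, B=1, C=k**2 + 5*k + 5.
Set up (k + 2)·f(k+1) − (1)·f(k) − (k**2 + 5*k + 5) = 0.
From deg A=1, deg B=0, deg C=2: d=1.
Solving with deg f ≤ 1: f(k) = k + 3.
Then R = B(k−1)f/C = (k + 3)/(k**2 + 5*k + 5), so s_k = R(k)·t_k = (k + 3)*factorial(k + 1).
Δs = (k**2 + 5*k + 5)*factorial(k + 1), as required.
Telescope: S(n) = s_(n+1) − s_(0) = (n + 4)*factorial(n + 2) − (3) = n*factorial(n + 2) + 4*factorial(n + 2) - 3.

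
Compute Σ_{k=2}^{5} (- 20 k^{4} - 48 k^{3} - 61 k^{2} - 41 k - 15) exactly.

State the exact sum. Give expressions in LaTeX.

Compute t_(k+1)/t_k: get (20*k**4 + 128*k**3 + 325*k**2 + 387*k + 185)/(20*k**4 + 48*k**3 + 61*k**2 + 41*k + 15).
Take A(k)=1, B(k)=1, C(k)=k**4 + 12*k**3/5 + 61*k**2/20 + 41*k/20 + 3/4.
Solve (1)·f(k+1) − (1)·f(k) = k**4 + 12*k**3/5 + 61*k**2/20 + 41*k/20 + 3/4.
deg f ≤ 5 (via 0,0,4).
Coefficient equations give f(k) = k*(4*k**4 + 2*k**3 + 3*k**2 + 2*k + 4)/20.
So s_k = (B(k−1)f/C)·t_k = (k*(4*k**4 + 2*k**3 + 3*k**2 + 2*k + 4)/(20*k**4 + 48*k**3 + 61*k**2 + 41*k + 15))·t_k = k*(-4*k**4 - 2*k**3 - 3*k**2 - 2*k - 4).
Verify: -20*k**4 - 48*k**3 - 61*k**2 - 41*k - 15 matches t_k.
Σ_(k=2)^(5) t_k = s_(6) − s_(2) = -34440 − (-200) = -34240.

Σ = -34240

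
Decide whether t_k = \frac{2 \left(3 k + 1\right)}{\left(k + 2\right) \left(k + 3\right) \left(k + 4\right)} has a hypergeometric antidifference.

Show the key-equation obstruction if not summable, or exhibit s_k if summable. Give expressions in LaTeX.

Yes. s_k = \frac{k \left(7 k - 1\right)}{6 \left(k + 2\right) \left(k + 3\right)}.

t_(k+1)/t_k = (k + 2)*(3*k + 4)/((k + 5)*(3*k + 1)).
Normal form (A,B,C) = (k + 2, k + 5, k + 1/3).
Set up (k + 2)·f(k+1) − (k + 4)·f(k) − (k + 1/3) = 0.
deg f ≤ 2 (via 1,1,1).
A polynomial solution: f(k) = k*(7*k - 1)/36.
Certificate R = B(k−1)f/C = k*(k + 4)*(7*k - 1)/(12*(3*k + 1)) gives s_k = k*(7*k - 1)/(6*(k + 2)*(k + 3)).
s_(k+1) − s_k = 2*(3*k + 1)/(k**3 + 9*k**2 + 26*k + 24) = t_k.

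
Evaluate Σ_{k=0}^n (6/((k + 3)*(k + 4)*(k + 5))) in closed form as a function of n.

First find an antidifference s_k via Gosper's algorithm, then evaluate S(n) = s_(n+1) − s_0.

r(k) = (k + 3)/(k + 6) after simplifying.
Gosper form: A/B · C(k+1)/C(k) with A=k + 3, B=k + 6, C=1.
f must satisfy (k + 3)·f(k+1) − (k + 5)·f(k) = 1.
d = 2 from the (1,1,0) case.
Match coefficients ⇒ f(k) = k*(k + 7)/24.
Then R = B(k−1)f/C = k*(k + 5)*(k + 7)/24, so s_k = R(k)·t_k = k*(k + 7)/(4*(k + 3)*(k + 4)).
s_(k+1) − s_k = 6/(k**3 + 12*k**2 + 47*k + 60) = t_k.
s_(n+1) = (n**2 + 9*n + 8)/(4*(n**2 + 9*n + 20)) and s_(0) = 0, so S(n) = (n**2 + 9*n + 8)/(4*(n**2 + 9*n + 20)).

S(n) = (n**2 + 9*n + 8)/(4*(n**2 + 9*n + 20))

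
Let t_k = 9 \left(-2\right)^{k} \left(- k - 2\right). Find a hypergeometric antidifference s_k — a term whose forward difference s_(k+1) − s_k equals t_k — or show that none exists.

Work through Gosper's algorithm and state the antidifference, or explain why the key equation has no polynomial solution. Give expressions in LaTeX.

s_k = \left(-2\right)^{k} \left(3 k + 4\right)

Step 1: r(k) = 2*(-k - 3)/(k + 2).
A = -2, B = 1, C = k + 2.
Solve (-2)·f(k+1) − (1)·f(k) = k + 2.
deg f ≤ 1 (via 0,0,1).
A polynomial solution: f(k) = -(3*k + 4)/9.
Then R = B(k−1)f/C = -(3*k + 4)/(9*(k + 2)), so s_k = R(k)·t_k = (-2)**k*(3*k + 4).
Verify: 9*(-2)**k*(-k - 2) matches t_k.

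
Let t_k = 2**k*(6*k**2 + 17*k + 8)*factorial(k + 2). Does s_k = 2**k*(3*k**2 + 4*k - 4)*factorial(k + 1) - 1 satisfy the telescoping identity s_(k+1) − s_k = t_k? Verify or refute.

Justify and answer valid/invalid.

s_(k+1) = 2**(k + 1)*(4*k + 3*(k + 1)**2)*factorial(k + 2) - 1
s_(k+1) − s_k = 2**k*(6*k**2 + 17*k + 8)*factorial(k + 2)
(s_(k+1) − s_k) − t_k = 0

Valid — Δs_k = t_k.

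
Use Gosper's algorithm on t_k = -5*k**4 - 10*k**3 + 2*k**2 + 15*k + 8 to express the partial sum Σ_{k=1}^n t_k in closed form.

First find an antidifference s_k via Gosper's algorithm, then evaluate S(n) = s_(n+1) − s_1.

S(n) = n*(-n**4 - 5*n**3 - 6*n**2 + 6*n + 16)

Compute t_(k+1)/t_k: get (5*k**4 + 30*k**3 + 58*k**2 + 31*k - 10)/(5*k**4 + 10*k**3 - 2*k**2 - 15*k - 8).
A = 1, B = 1, C = k**4 + 2*k**3 - 2*k**2/5 - 3*k - 8/5.
Need (1)·f(k+1) − (1)·f(k) = k**4 + 2*k**3 - 2*k**2/5 - 3*k - 8/5.
Degrees (0,0,4) ⇒ d ≤ 5.
Solving with deg f ≤ 5: f(k) = k*(k + 1)**2*(k**2 - 2*k - 1)/5.
So s_k = (B(k−1)f/C)·t_k = (k*(k + 1)*(k**2 - 2*k - 1)/(5*k**3 + 5*k**2 - 7*k - 8))·t_k = k*(-k**4 + 4*k**2 + 4*k + 1).
Verify: -5*k**4 - 10*k**3 + 2*k**2 + 15*k + 8 matches t_k.
s_(n+1) = -n**5 - 5*n**4 - 6*n**3 + 6*n**2 + 16*n + 8 and s_(1) = 8, so S(n) = n*(-n**4 - 5*n**3 - 6*n**2 + 6*n + 16).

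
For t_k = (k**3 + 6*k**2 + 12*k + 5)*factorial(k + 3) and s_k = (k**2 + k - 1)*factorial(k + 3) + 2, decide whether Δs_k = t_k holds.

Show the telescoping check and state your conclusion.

Valid: the claim telescopes to t_k.

s_(k+1) = (k + (k + 1)**2)*factorial(k + 4) + 2
s_(k+1) − s_k = (k**3 + 6*k**2 + 12*k + 5)*factorial(k + 3)
(s_(k+1) − s_k) − t_k = 0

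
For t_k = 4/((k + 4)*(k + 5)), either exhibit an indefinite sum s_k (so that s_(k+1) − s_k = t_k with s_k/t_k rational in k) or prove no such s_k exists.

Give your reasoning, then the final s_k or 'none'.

The ratio is (k + 4)/(k + 6).
Gosper form: A/B · C(k+1)/C(k) with A=k + 4, B=k + 6, C=1.
f must satisfy (k + 4)·f(k+1) − (k + 5)·f(k) = 1.
From deg A=1, deg B=1, deg C=0: d=1.
Solving with deg f ≤ 1: f(k) = k/4.
R(k) = B(k−1)·f(k)/C(k) = k*(k + 5)/4; s_k = R·t_k = k/(k + 4).
s_(k+1) − s_k = 4/(k**2 + 9*k + 20) = t_k.

s_k = k/(k + 4)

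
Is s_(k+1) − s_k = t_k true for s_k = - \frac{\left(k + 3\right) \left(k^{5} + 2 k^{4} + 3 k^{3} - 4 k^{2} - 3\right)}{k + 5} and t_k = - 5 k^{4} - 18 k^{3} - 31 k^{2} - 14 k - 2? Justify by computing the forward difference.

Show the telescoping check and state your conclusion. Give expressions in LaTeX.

s_(k+1) = (-k**6 - 11*k**5 - 49*k**4 - 111*k**3 - 122*k**2 - 55*k + 4)/(k + 6)
s_(k+1) − s_k = (-5*k**6 - 65*k**5 - 297*k**4 - 659*k**3 - 740*k**2 - 298*k - 34)/(k**2 + 11*k + 30)
(s_(k+1) − s_k) − t_k = 2*(4*k**5 + 41*k**4 + 118*k**3 + 173*k**2 + 72*k + 13)/(k**2 + 11*k + 30)

Invalid: residual \frac{2 \left(4 k^{5} + 41 k^{4} + 118 k^{3} + 173 k^{2} + 72 k + 13\right)}{k^{2} + 11 k + 30} ≠ 0.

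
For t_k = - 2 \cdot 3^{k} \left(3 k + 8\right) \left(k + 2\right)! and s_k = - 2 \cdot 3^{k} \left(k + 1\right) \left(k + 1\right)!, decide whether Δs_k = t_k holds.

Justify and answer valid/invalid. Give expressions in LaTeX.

Invalid: residual 2 \cdot 3^{k} \left(3 k + 5\right) \left(k + 1\right)! ≠ 0.

s_(k+1) = -6*3**k*(k + 2)*factorial(k + 2)
s_(k+1) − s_k = -2*3**k*(3*k**2 + 11*k + 11)*factorial(k + 1)
(s_(k+1) − s_k) − t_k = 2*3**k*(3*k + 5)*factorial(k + 1)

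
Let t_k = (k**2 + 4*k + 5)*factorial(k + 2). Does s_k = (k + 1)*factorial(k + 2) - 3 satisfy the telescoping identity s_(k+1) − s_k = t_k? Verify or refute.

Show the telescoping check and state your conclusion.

valid (s_(k+1) − s_k reduces to t_k)

s_(k+1) = (k + 2)*factorial(k + 3) - 3
s_(k+1) − s_k = (k**2 + 4*k + 5)*factorial(k + 2)
(s_(k+1) − s_k) − t_k = 0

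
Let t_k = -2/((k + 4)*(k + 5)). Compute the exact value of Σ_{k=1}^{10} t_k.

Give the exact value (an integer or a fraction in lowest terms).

Σ = -4/15

Ratio r(k) = (k + 4)/(k + 6).
Gosper form: A/B · C(k+1)/C(k) with A=k + 4, B=k + 6, C=1.
Solve (k + 4)·f(k+1) − (k + 5)·f(k) = 1.
deg f ≤ 1 (via 1,1,0).
Coefficient equations give f(k) = k/4.
Get s_k = R·t_k = -k/(2*k + 8) with R(k) = B(k−1)f(k)/C(k) = k*(k + 5)/4.
s_(k+1) − s_k = -2/(k**2 + 9*k + 20) = t_k.
Telescoping: Σ = s_(11) − s_(1) = -11/30 − (-1/10) = -4/15.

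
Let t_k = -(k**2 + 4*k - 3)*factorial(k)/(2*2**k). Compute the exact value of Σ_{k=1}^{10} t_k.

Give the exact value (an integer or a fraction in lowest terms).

r(k) = (k + 1)*(4*k + (k + 1)**2 + 1)/(2*(k**2 + 4*k - 3)) after simplifying.
A = k/2 + 1/2, B = 1, C = k**2 + 4*k - 3.
Need (k/2 + 1/2)·f(k+1) − (1)·f(k) = k**2 + 4*k - 3.
d = 1 from the (1,0,2) case.
Match coefficients ⇒ f(k) = 2*(k + 4).
Certificate R = B(k−1)f/C = 2*(k + 4)/(k**2 + 4*k - 3) gives s_k = -(k + 4)*factorial(k)/2**k.
Check: Δs_k = -(k**2 + 4*k - 3)*factorial(k)/(2*2**k). ✓
Σ_(k=1)^(10) t_k = s_(11) − s_(1) = -2338875/8 − (-5/2) = -2338855/8.

Σ = -2338855/8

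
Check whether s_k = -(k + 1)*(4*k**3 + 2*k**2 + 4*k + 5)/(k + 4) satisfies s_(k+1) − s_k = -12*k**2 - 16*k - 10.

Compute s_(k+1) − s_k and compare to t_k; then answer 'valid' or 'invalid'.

s_(k+1) = (-4*k**4 - 22*k**3 - 48*k**2 - 55*k - 30)/(k + 5)
s_(k+1) − s_k = (-12*k**4 - 100*k**3 - 208*k**2 - 200*k - 95)/(k**2 + 9*k + 20)
(s_(k+1) − s_k) − t_k = 3*(8*k**3 + 62*k**2 + 70*k + 35)/(k**2 + 9*k + 20)

Invalid: residual 3*(8*k**3 + 62*k**2 + 70*k + 35)/(k**2 + 9*k + 20) ≠ 0.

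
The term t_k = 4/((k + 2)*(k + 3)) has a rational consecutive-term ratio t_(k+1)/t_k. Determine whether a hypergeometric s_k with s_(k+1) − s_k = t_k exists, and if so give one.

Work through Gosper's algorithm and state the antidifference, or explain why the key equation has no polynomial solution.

Ratio r(k) = (k + 2)/(k + 4).
So A=k + 2 and B=k + 4, with C=1.
Set up (k + 2)·f(k+1) − (k + 3)·f(k) − (1) = 0.
d = 1 from the (1,1,0) case.
Coefficient equations give f(k) = k/2.
Then R = B(k−1)f/C = k*(k + 3)/2, so s_k = R(k)·t_k = 2*k/(k + 2).
Check: Δs_k = 4/(k**2 + 5*k + 6). ✓

s_k = 2*k/(k + 2)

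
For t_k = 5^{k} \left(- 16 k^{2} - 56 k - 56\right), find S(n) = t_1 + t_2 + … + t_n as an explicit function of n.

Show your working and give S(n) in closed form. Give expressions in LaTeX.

The ratio is 5*(2*k**2 + 11*k + 16)/(2*k**2 + 7*k + 7).
A = 5, B = 1, C = k**2 + 7*k/2 + 7/2.
Need (5)·f(k+1) − (1)·f(k) = k**2 + 7*k/2 + 7/2.
Bound: deg f ≤ 2.
Solving with deg f ≤ 2: f(k) = (k**2 + k + 1)/4.
Then R = B(k−1)f/C = (k**2 + k + 1)/(2*(2*k**2 + 7*k + 7)), so s_k = R(k)·t_k = -4*5**k*(k**2 + k + 1).
s_(k+1) − s_k = 5**k*(-16*k**2 - 56*k - 56) = t_k.
Evaluate: s_(n+1) = 20*5**n*(-n**2 - 3*n - 3); subtract s_(1) = -60 ⇒ S(n) = -20*5**n*n**2 - 60*5**n*n - 60*5**n + 60.

S(n) = - 20 \cdot 5^{n} n^{2} - 60 \cdot 5^{n} n - 60 \cdot 5^{n} + 60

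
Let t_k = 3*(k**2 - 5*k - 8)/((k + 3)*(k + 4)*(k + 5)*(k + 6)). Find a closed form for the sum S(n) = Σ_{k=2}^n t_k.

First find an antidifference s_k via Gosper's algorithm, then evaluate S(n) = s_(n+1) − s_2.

S(n) = (8*n**3 - 195*n**2 - 353*n + 540)/(105*(n**3 + 15*n**2 + 74*n + 120))

Compute t_(k+1)/t_k: get (k**3 - 21*k - 36)/(k**3 + 2*k**2 - 43*k - 56).
Factor: A=k + 3; B=k + 7; C=k**2 - 5*k - 8.
f must satisfy (k + 3)·f(k+1) − (k + 6)·f(k) = k**2 - 5*k - 8.
deg f ≤ 3 (via 1,1,2).
A polynomial solution: f(k) = -k*(k**2 + 102*k + 137)/90.
Certificate R = B(k−1)f/C = -k*(k + 6)*(k**2 + 102*k + 137)/(90*(k**2 - 5*k - 8)) gives s_k = k*(-k**2 - 102*k - 137)/(30*(k + 3)*(k + 4)*(k + 5)).
Δs = 3*(k**2 - 5*k - 8)/(k**4 + 18*k**3 + 119*k**2 + 342*k + 360), as required.
Σ_(k=2)^n t_k = s_(n+1) − s_(2) = ((-n**3 - 105*n**2 - 344*n - 240)/(30*(n**3 + 15*n**2 + 74*n + 120))) − (-23/210), i.e. (8*n**3 - 195*n**2 - 353*n + 540)/(105*(n**3 + 15*n**2 + 74*n + 120)).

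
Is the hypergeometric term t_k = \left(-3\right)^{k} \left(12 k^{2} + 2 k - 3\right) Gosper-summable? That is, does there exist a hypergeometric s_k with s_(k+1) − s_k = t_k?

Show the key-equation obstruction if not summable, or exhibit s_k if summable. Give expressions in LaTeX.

Yes. s_k = \left(-3\right)^{k} k \left(4 - 3 k\right).

t_(k+1)/t_k = 3*(-2*k - 12*(k + 1)**2 + 1)/(12*k**2 + 2*k - 3).
So A=-3 and B=1, with C=k**2 + k/6 - 1/4.
Set up (-3)·f(k+1) − (1)·f(k) − (k**2 + k/6 - 1/4) = 0.
Bound: deg f ≤ 2.
Match coefficients ⇒ f(k) = -k*(3*k - 4)/12.
Certificate R = B(k−1)f/C = -k*(3*k - 4)/(12*k**2 + 2*k - 3) gives s_k = (-3)**k*k*(4 - 3*k).
Verify: (-3)**k*(12*k**2 + 2*k - 3) matches t_k.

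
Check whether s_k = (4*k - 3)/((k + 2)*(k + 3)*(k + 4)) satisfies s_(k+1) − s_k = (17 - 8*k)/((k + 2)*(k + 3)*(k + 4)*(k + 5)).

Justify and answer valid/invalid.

s_(k+1) = (4*k + 1)/((k + 3)*(k + 4)*(k + 5))
s_(k+1) − s_k = (17 - 8*k)/(k**4 + 14*k**3 + 71*k**2 + 154*k + 120)
(s_(k+1) − s_k) − t_k = 0

valid; difference matches t_k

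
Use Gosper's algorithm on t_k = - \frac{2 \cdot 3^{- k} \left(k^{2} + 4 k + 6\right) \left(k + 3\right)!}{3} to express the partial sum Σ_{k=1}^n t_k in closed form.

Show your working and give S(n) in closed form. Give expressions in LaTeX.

Compute t_(k+1)/t_k: get (k + 4)*(4*k + (k + 1)**2 + 10)/(3*(k**2 + 4*k + 6)).
Factor: A=k/3 + 4/3; B=1; C=k**2 + 4*k + 6.
Need (k/3 + 4/3)·f(k+1) − (1)·f(k) = k**2 + 4*k + 6.
Degrees (1,0,2) ⇒ d ≤ 1.
Coefficient equations give f(k) = 3*(k + 2).
R(k) = B(k−1)·f(k)/C(k) = 3*(k + 2)/(k**2 + 4*k + 6); s_k = R·t_k = -2*(k + 2)*factorial(k + 3)/3**k.
Verify: -2*(k**2 + 4*k + 6)*factorial(k + 3)/(3*3**k) matches t_k.
Evaluate: s_(n+1) = -2*3**(-n - 1)*(n + 3)*factorial(n + 4); subtract s_(1) = -48 ⇒ S(n) = 48 - 2*n*factorial(n + 4)/(3*3**n) - 2*factorial(n + 4)/3**n.

S(n) = 48 - \frac{2 \cdot 3^{- n} n \left(n + 4\right)!}{3} - 2 \cdot 3^{- n} \left(n + 4\right)!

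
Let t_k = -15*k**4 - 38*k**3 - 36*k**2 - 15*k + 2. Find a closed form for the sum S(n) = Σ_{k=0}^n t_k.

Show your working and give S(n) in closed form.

S(n) = -3*n**5 - 17*n**4 - 36*n**3 - 35*n**2 - 11*n + 2

t_(k+1)/t_k = (15*k**4 + 98*k**3 + 240*k**2 + 261*k + 102)/(15*k**4 + 38*k**3 + 36*k**2 + 15*k - 2).
Normal form (A,B,C) = (1, 1, k**4 + 38*k**3/15 + 12*k**2/5 + k - 2/15).
Need (1)·f(k+1) − (1)·f(k) = k**4 + 38*k**3/15 + 12*k**2/5 + k - 2/15.
d = 5 from the (0,0,4) case.
A polynomial solution: f(k) = k*(3*k**4 + 2*k**3 - 2*k**2 - k - 4)/15.
R(k) = B(k−1)·f(k)/C(k) = k*(3*k**4 + 2*k**3 - 2*k**2 - k - 4)/(15*k**4 + 38*k**3 + 36*k**2 + 15*k - 2); s_k = R·t_k = k*(-3*k**4 - 2*k**3 + 2*k**2 + k + 4).
Check: Δs_k = -15*k**4 - 38*k**3 - 36*k**2 - 15*k + 2. ✓
Evaluate: s_(n+1) = -3*n**5 - 17*n**4 - 36*n**3 - 35*n**2 - 11*n + 2; subtract s_(0) = 0 ⇒ S(n) = -3*n**5 - 17*n**4 - 36*n**3 - 35*n**2 - 11*n + 2.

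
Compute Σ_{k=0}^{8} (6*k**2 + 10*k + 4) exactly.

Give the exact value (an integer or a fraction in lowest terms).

t_(k+1)/t_k = (3*k**2 + 11*k + 10)/(3*k**2 + 5*k + 2).
Normal form (A,B,C) = (1, 1, k**2 + 5*k/3 + 2/3).
Need (1)·f(k+1) − (1)·f(k) = k**2 + 5*k/3 + 2/3.
deg f ≤ 3 (via 0,0,2).
A polynomial solution: f(k) = k**2*(k + 1)/3.
R(k) = B(k−1)·f(k)/C(k) = k**2/(3*k + 2); s_k = R·t_k = 2*k**2*(k + 1).
Δs = 6*k**2 + 10*k + 4, as required.
Sum = s_(9) − s_(0); s_(9) = 1620, s_(0) = 0 ⇒ 1620.

Σ = 1620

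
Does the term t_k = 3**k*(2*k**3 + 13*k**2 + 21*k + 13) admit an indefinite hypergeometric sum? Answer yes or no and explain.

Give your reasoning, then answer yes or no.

Yes. s_k = 3**k*(k**3 + 2*k**2 + 2).

r(k) = 3*(2*k**3 + 19*k**2 + 53*k + 49)/(2*k**3 + 13*k**2 + 21*k + 13) after simplifying.
A = 3, B = 1, C = k**3 + 13*k**2/2 + 21*k/2 + 13/2.
Solve (3)·f(k+1) − (1)·f(k) = k**3 + 13*k**2/2 + 21*k/2 + 13/2.
From deg A=0, deg B=0, deg C=3: d=3.
Solving with deg f ≤ 3: f(k) = (k**3 + 2*k**2 + 2)/2.
Get s_k = R·t_k = 3**k*(k**3 + 2*k**2 + 2) with R(k) = B(k−1)f(k)/C(k) = (k**3 + 2*k**2 + 2)/(2*k**3 + 13*k**2 + 21*k + 13).
Δs = 3**k*(2*k**3 + 13*k**2 + 21*k + 13), as required.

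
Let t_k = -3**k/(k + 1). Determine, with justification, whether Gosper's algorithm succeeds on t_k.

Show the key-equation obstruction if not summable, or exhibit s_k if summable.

Compute t_(k+1)/t_k: get 3*(k + 1)/(k + 2).
Factor: A=3*k + 3; B=k + 2; C=1.
Need (3*k + 3)·f(k+1) − (k + 1)·f(k) = 1.
deg f ≤ -1 (via 1,1,0).
Bound -1 < 0, so the key equation has no polynomial solution.

No — key equation has no polynomial f.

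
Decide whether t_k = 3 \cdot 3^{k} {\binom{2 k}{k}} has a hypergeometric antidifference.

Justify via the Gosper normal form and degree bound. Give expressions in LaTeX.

No; the degree bound rules out any f.

Compute t_(k+1)/t_k: get 6*(2*k + 1)/(k + 1).
Normal form (A,B,C) = (12*k + 6, k + 1, 1).
Key eq: (12*k + 6)·f(k+1) = (k)·f(k) + (1).
deg f ≤ -1 (via 1,1,0).
Negative degree bound (-1): no f exists, t_k not Gosper-summable.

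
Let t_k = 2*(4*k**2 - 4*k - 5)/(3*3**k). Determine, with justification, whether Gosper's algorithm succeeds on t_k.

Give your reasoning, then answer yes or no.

Yes. s_k = (3 - 4*k**2)/3**k.

The ratio is (4*k**2 + 4*k - 5)/(3*(4*k**2 - 4*k - 5)).
Gosper form: A/B · C(k+1)/C(k) with A=1/3, B=1, C=k**2 - k - 5/4.
Need (1/3)·f(k+1) − (1)·f(k) = k**2 - k - 5/4.
From deg A=0, deg B=0, deg C=2: d=2.
Coefficient equations give f(k) = -3*(4*k**2 - 3)/8.
R(k) = B(k−1)·f(k)/C(k) = -3*(4*k**2 - 3)/(2*(4*k**2 - 4*k - 5)); s_k = R·t_k = (3 - 4*k**2)/3**k.
s_(k+1) − s_k = 2*(4*k**2 - 4*k - 5)/(3*3**k) = t_k.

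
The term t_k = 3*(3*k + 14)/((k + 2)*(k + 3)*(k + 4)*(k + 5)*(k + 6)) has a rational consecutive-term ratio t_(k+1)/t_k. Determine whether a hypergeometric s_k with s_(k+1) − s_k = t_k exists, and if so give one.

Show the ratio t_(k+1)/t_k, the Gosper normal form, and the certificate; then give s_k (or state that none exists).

s_k = k*(k**2 + 10*k + 31)/(10*(k**3 + 10*k**2 + 31*k + 30))

Compute t_(k+1)/t_k: get (k + 2)*(3*k + 17)/((k + 7)*(3*k + 14)).
So A=k + 2 and B=k + 7, with C=k + 14/3.
f must satisfy (k + 2)·f(k+1) − (k + 6)·f(k) = k + 14/3.
d = 4 from the (1,1,1) case.
Match coefficients ⇒ f(k) = k*(k + 4)*(k**2 + 10*k + 31)/90.
Certificate R = B(k−1)f/C = k*(k + 4)*(k + 6)*(k**2 + 10*k + 31)/(30*(3*k + 14)) gives s_k = k*(k**2 + 10*k + 31)/(10*(k**3 + 10*k**2 + 31*k + 30)).
Check: Δs_k = 3*(3*k + 14)/(k**5 + 20*k**4 + 155*k**3 + 580*k**2 + 1044*k + 720). ✓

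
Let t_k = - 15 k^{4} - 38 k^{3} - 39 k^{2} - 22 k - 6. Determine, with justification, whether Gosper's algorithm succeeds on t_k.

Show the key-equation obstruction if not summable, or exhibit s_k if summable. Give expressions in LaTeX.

Yes. s_k = k \left(- 3 k^{4} - 2 k^{3} + k^{2} - k - 1\right).

The ratio is (15*k**4 + 98*k**3 + 243*k**2 + 274*k + 120)/(15*k**4 + 38*k**3 + 39*k**2 + 22*k + 6).
Normal form (A,B,C) = (1, 1, k**4 + 38*k**3/15 + 13*k**2/5 + 22*k/15 + 2/5).
Set up (1)·f(k+1) − (1)·f(k) − (k**4 + 38*k**3/15 + 13*k**2/5 + 22*k/15 + 2/5) = 0.
deg f ≤ 5 (via 0,0,4).
Coefficient equations give f(k) = k*(k + 1)*(3*k**3 - k**2 + 1)/15.
Then R = B(k−1)f/C = k*(3*k**3 - k**2 + 1)/(15*k**3 + 23*k**2 + 16*k + 6), so s_k = R(k)·t_k = k*(-3*k**4 - 2*k**3 + k**2 - k - 1).
s_(k+1) − s_k = -15*k**4 - 38*k**3 - 39*k**2 - 22*k - 6 = t_k.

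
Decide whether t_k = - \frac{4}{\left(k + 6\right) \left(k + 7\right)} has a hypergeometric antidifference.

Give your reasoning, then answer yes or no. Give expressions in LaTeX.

t_(k+1)/t_k = (k + 6)/(k + 8).
A = k + 6, B = k + 8, C = 1.
Key eq: (k + 6)·f(k+1) = (k + 7)·f(k) + (1).
deg f ≤ 1 (via 1,1,0).
Solving with deg f ≤ 1: f(k) = k/6.
So s_k = (B(k−1)f/C)·t_k = (k*(k + 7)/6)·t_k = -2*k/(3*k + 18).
Check: Δs_k = -4/(k**2 + 13*k + 42). ✓

Yes. s_k = - \frac{2 k}{3 k + 18}.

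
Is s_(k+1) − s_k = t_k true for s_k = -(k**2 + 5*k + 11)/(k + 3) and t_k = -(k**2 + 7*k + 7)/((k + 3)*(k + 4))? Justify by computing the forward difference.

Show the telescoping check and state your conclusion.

s_(k+1) = (-k**2 - 7*k - 17)/(k + 4)
s_(k+1) − s_k = (-k**2 - 7*k - 7)/(k**2 + 7*k + 12)
(s_(k+1) − s_k) − t_k = 0

valid (s_(k+1) − s_k reduces to t_k)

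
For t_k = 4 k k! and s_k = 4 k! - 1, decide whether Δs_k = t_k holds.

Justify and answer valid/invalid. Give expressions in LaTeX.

Valid — Δs_k = t_k.

s_(k+1) = 4*factorial(k + 1) - 1
s_(k+1) − s_k = 4*k*factorial(k)
(s_(k+1) − s_k) − t_k = 0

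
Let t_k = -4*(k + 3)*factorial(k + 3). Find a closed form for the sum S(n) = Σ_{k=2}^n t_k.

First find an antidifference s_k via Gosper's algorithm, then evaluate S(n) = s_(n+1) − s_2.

Ratio r(k) = (k + 4)**2/(k + 3).
Gosper form: A/B · C(k+1)/C(k) with A=k + 4, B=1, C=k + 3.
Solve (k + 4)·f(k+1) − (1)·f(k) = k + 3.
d = 0 from the (1,0,1) case.
Match coefficients ⇒ f(k) = 1.
R(k) = B(k−1)·f(k)/C(k) = 1/(k + 3); s_k = R·t_k = -4*factorial(k + 3).
Check: Δs_k = -4*(k + 3)*factorial(k + 3). ✓
s_(n+1) = -4*factorial(n + 4) and s_(2) = -480, so S(n) = 480 - 4*factorial(n + 4).

S(n) = 480 - 4*factorial(n + 4)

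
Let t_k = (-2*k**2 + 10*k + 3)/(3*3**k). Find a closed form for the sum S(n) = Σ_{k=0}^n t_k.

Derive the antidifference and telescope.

r(k) = (2*k**2 - 6*k - 11)/(3*(2*k**2 - 10*k - 3)) after simplifying.
So A=1/3 and B=1, with C=k**2 - 5*k - 3/2.
Solve (1/3)·f(k+1) − (1)·f(k) = k**2 - 5*k - 3/2.
deg f ≤ 2 (via 0,0,2).
Match coefficients ⇒ f(k) = -3*(k**2 - 4*k - 3)/2.
So s_k = (B(k−1)f/C)·t_k = (-3*(k**2 - 4*k - 3)/(2*k**2 - 10*k - 3))·t_k = (k**2 - 4*k - 3)/3**k.
Δs = (-2*k**2 + 10*k + 3)/(3*3**k), as required.
s_(n+1) = 3**(-n - 1)*(n**2 - 2*n - 6) and s_(0) = -3, so S(n) = 3**(-n - 1)*(3**(n + 2) + n**2 - 2*n - 6).

S(n) = 3**(-n - 1)*(3**(n + 2) + n**2 - 2*n - 6)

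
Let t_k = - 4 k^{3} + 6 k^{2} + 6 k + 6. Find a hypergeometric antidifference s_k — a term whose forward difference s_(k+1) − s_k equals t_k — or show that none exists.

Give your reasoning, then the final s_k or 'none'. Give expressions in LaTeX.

Compute t_(k+1)/t_k: get (2*k**3 + 3*k**2 - 3*k - 7)/(2*k**3 - 3*k**2 - 3*k - 3).
Take A(k)=1, B(k)=1, C(k)=k**3 - 3*k**2/2 - 3*k/2 - 3/2.
Set up (1)·f(k+1) − (1)·f(k) − (k**3 - 3*k**2/2 - 3*k/2 - 3/2) = 0.
deg f ≤ 4 (via 0,0,3).
Coefficient equations give f(k) = k*(k - 4)*(k**2 + 1)/4.
Get s_k = R·t_k = k*(-k**3 + 4*k**2 - k + 4) with R(k) = B(k−1)f(k)/C(k) = k*(k - 4)*(k**2 + 1)/(2*(2*k**3 - 3*k**2 - 3*k - 3)).
Check: Δs_k = -4*k**3 + 6*k**2 + 6*k + 6. ✓

s_k = k \left(- k^{3} + 4 k^{2} - k + 4\right)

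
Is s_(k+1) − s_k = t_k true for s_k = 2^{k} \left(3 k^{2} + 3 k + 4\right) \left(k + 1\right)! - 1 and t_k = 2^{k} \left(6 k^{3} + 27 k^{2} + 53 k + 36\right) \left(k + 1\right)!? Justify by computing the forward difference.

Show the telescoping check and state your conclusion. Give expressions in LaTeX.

s_(k+1) = 2**(k + 1)*(3*k + 3*(k + 1)**2 + 7)*factorial(k + 2) - 1
s_(k+1) − s_k = 2**k*(6*k**3 + 27*k**2 + 53*k + 36)*factorial(k + 1)
(s_(k+1) − s_k) − t_k = 0

valid (s_(k+1) − s_k reduces to t_k)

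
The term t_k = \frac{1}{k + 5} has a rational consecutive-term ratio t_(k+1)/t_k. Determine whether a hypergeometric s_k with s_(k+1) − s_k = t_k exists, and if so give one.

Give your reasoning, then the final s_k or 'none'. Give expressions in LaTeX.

The ratio is (k + 5)/(k + 6).
Normal form (A,B,C) = (k + 5, k + 6, 1).
Set up (k + 5)·f(k+1) − (k + 5)·f(k) − (1) = 0.
Bound: deg f ≤ 0.
Write f(k) = c0. Then LHS − RHS = -1, requiring -1 = 0: contradictory. No certificate.

none — t_k is not Gosper-summable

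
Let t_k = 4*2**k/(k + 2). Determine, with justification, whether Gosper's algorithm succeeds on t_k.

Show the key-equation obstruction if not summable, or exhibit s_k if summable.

The ratio is 2*(k + 2)/(k + 3).
Take A(k)=2*k + 4, B(k)=k + 3, C(k)=1.
Set up (2*k + 4)·f(k+1) − (k + 2)·f(k) − (1) = 0.
d = -1 from the (1,1,0) case.
Negative degree bound (-1): no f exists, t_k not Gosper-summable.

No; the degree bound rules out any f.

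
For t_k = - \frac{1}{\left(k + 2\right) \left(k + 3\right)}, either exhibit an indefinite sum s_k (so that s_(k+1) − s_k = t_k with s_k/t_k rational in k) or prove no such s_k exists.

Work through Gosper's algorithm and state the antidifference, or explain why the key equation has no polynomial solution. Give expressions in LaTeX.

s_k = - \frac{k}{2 k + 4}

Ratio r(k) = (k + 2)/(k + 4).
Normal form (A,B,C) = (k + 2, k + 4, 1).
Solve (k + 2)·f(k+1) − (k + 3)·f(k) = 1.
Bound: deg f ≤ 1.
Solving with deg f ≤ 1: f(k) = k/2.
R(k) = B(k−1)·f(k)/C(k) = k*(k + 3)/2; s_k = R·t_k = -k/(2*k + 4).
Check: Δs_k = -1/(k**2 + 5*k + 6). ✓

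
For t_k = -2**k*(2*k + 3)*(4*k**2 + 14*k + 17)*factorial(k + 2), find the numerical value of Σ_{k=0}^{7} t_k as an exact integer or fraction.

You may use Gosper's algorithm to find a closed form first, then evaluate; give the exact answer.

Ratio r(k) = 2*(8*k**4 + 88*k**3 + 372*k**2 + 715*k + 525)/(8*k**3 + 40*k**2 + 76*k + 51).
Factor: A=2*k + 6; B=1; C=k**3 + 5*k**2 + 19*k/2 + 51/8.
f must satisfy (2*k + 6)·f(k+1) − (1)·f(k) = k**3 + 5*k**2 + 19*k/2 + 51/8.
From deg A=1, deg B=0, deg C=3: d=2.
Solving with deg f ≤ 2: f(k) = (4*k**2 + 2*k + 3)/8.
Get s_k = R·t_k = -2**k*(4*k**2 + 2*k + 3)*factorial(k + 2) with R(k) = B(k−1)f(k)/C(k) = (4*k**2 + 2*k + 3)/((2*k + 3)*(4*k**2 + 14*k + 17)).
s_(k+1) − s_k = -2**k*(2*k + 3)*(4*k**2 + 14*k + 17)*factorial(k + 2) = t_k.
Telescoping: Σ = s_(8) − s_(0) = -255467520000 − (-6) = -255467519994.

Σ = -255467519994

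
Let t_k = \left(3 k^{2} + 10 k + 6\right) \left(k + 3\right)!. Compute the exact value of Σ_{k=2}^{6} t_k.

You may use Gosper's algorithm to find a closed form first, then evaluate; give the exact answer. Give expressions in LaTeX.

Σ = 68946720

t_(k+1)/t_k = (k + 4)*(10*k + 3*(k + 1)**2 + 16)/(3*k**2 + 10*k + 6).
Gosper form: A/B · C(k+1)/C(k) with A=k + 4, B=1, C=k**2 + 10*k/3 + 2.
Need (k + 4)·f(k+1) − (1)·f(k) = k**2 + 10*k/3 + 2.
Degrees (1,0,2) ⇒ d ≤ 1.
Solve for f: f(k) = (3*k - 2)/3 (degree 1 ≤ 1).
Certificate R = B(k−1)f/C = (3*k - 2)/(3*k**2 + 10*k + 6) gives s_k = (3*k - 2)*factorial(k + 3).
s_(k+1) − s_k = (3*k**2 + 10*k + 6)*factorial(k + 3) = t_k.
Evaluate s at k=7 and k=2: 68947200 and 480; difference 68946720.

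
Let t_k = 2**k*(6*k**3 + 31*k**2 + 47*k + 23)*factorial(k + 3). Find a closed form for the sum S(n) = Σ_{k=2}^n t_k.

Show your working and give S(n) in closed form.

S(n) = 6*2**n*n**2*factorial(n + 4) + 10*2**n*n*factorial(n + 4) + 6*2**n*factorial(n + 4) - 5280

Step 1: r(k) = 2*(6*k**4 + 73*k**3 + 323*k**2 + 615*k + 428)/(6*k**3 + 31*k**2 + 47*k + 23).
So A=2*k + 8 and B=1, with C=k**3 + 31*k**2/6 + 47*k/6 + 23/6.
f must satisfy (2*k + 8)·f(k+1) − (1)·f(k) = k**3 + 31*k**2/6 + 47*k/6 + 23/6.
Degrees (1,0,3) ⇒ d ≤ 2.
Solve for f: f(k) = (3*k**2 - k + 1)/6 (degree 2 ≤ 2).
R(k) = B(k−1)·f(k)/C(k) = (3*k**2 - k + 1)/(6*k**3 + 31*k**2 + 47*k + 23); s_k = R·t_k = 2**k*(3*k**2 - k + 1)*factorial(k + 3).
Check: Δs_k = 2**k*(6*k**3 + 31*k**2 + 47*k + 23)*factorial(k + 3). ✓
Evaluate: s_(n+1) = 2**(n + 1)*(3*n**2 + 5*n + 3)*factorial(n + 4); subtract s_(2) = 5280 ⇒ S(n) = 6*2**n*n**2*factorial(n + 4) + 10*2**n*n*factorial(n + 4) + 6*2**n*factorial(n + 4) - 5280.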